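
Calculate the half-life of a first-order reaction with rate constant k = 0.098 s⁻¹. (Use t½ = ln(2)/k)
7.07 s

t½ = ln(2)/k = 0.6931/0.098 = 7.07 s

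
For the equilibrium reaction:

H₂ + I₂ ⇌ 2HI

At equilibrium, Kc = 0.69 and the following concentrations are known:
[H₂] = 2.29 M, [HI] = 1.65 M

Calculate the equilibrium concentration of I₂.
[I₂] = 1.7230 M

Kc = ([HI]^2) / ([H₂] × [I₂]) = 0.69
[I₂]^1 = (product terms)/(Kc · other reactant terms) = 2.7225 / (0.69 · 2.29) = 1.723
[I₂] = 1.7230 M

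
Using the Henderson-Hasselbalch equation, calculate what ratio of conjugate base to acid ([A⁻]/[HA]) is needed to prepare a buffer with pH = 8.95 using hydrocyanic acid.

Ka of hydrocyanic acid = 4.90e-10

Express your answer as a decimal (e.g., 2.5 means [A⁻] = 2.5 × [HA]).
[A⁻]/[HA] = 0.437

pKa = −log(4.90e-10) = 9.3098. pH = pKa + log([A⁻]/[HA]). 8.95 = 9.3098 + log(ratio). log(ratio) = 8.95 − 9.3098 = -0.3598. ratio = 10^(-0.3598) = 0.437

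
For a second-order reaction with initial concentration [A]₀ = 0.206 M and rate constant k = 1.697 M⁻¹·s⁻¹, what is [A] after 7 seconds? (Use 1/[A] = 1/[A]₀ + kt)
0.0598 M

1/[A] = 1/[A]₀ + k·t = 1/0.206 + (1.697)·(7) = 4.8544 + 11.8790 = 16.7334
[A] = 1/16.7334 = 0.0598 M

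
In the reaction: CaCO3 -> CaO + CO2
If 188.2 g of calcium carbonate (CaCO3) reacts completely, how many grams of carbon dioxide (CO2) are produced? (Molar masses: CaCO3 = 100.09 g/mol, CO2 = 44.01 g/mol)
Moles of CaCO3 = 188.2 g ÷ 100.09 g/mol = 1.88031 mol
Mole ratio: 1 mol CO2 / 1 mol CaCO3
Moles of CO2 = 1.88031 × (1/1) = 1.88031 mol
Mass of CO2 = 1.88031 mol × 44.01 g/mol = 82.75 g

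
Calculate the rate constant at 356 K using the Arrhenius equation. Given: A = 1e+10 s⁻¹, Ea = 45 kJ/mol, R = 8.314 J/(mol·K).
2.49e+03 s⁻¹

k = A·exp(-Ea/(R·T)) = 1e+10·exp(-45000/(8.314·356)) = 1e+10·exp(-15.2038) = 1e+10·2.4950e-07 = 2.49e+03 s⁻¹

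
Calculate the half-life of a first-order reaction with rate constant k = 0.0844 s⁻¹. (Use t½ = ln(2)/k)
8.21 s

t½ = ln(2)/k = 0.6931/0.0844 = 8.21 s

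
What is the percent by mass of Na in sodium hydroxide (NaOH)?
Mass of Na in formula = 22.99 × 1 = 22.99 g/mol
Molar mass = 40.0 g/mol
% Na = (22.99/40.0) × 100% = 57.48%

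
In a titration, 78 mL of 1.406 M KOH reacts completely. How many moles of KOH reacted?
Moles = Molarity × Volume (L)
Moles = 1.406 M × 0.078 L = 0.1097 mol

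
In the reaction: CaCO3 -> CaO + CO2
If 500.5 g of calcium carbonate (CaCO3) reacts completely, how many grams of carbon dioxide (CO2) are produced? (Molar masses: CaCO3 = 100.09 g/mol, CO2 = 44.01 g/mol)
Moles of CaCO3 = 500.5 g ÷ 100.09 g/mol = 5.0005 mol
Mole ratio: 1 mol CO2 / 1 mol CaCO3
Moles of CO2 = 5.0005 × (1/1) = 5.0005 mol
Mass of CO2 = 5.0005 mol × 44.01 g/mol = 220.1 g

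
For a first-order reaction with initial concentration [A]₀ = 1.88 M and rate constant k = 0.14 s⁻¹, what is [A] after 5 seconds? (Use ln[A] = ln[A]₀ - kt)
0.9336 M

ln[A] = ln[A]₀ - k·t = ln(1.88) - (0.14)·(5) = 0.6313 - 0.7000 = -0.0687
[A] = e^(-0.0687) = 0.9336 M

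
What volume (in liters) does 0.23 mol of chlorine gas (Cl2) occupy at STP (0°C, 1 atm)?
At STP, 1 mol of gas occupies 22.4 L
Volume = 0.23 mol × 22.4 L/mol = 5.15 L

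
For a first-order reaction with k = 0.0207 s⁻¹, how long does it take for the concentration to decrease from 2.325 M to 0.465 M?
77.75 s

From ln[A] = ln[A]₀ - k·t: t = ln([A]₀/[A])/k = ln(2.325/0.465)/0.0207 = ln(5.0000)/0.0207 = 1.6094/0.0207 = 77.75 s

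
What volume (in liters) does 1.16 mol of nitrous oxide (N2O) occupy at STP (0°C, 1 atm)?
At STP, 1 mol of gas occupies 22.4 L
Volume = 1.16 mol × 22.4 L/mol = 25.98 L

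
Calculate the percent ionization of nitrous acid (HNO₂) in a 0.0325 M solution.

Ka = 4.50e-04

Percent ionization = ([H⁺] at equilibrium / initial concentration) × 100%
Percent ionization = 11.1%

Let x = [H⁺]. Ka = x²/(C - x) ⇒ x² + (4.50e-04)x - (4.50e-04)(0.0325) = 0. x = 3.6059e-03. Percent = (3.6059e-03/0.0325) × 100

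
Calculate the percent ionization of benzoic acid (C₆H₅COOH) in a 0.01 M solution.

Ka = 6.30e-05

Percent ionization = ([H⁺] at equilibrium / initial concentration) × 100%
Percent ionization = 7.63%

Let x = [H⁺]. Ka = x²/(C - x) ⇒ x² + (6.30e-05)x - (6.30e-05)(0.01) = 0. x = 7.6285e-04. Percent = (7.6285e-04/0.01) × 100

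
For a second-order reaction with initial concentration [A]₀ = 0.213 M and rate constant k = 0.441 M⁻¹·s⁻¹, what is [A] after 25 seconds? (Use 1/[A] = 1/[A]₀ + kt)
0.0636 M

1/[A] = 1/[A]₀ + k·t = 1/0.213 + (0.441)·(25) = 4.6948 + 11.0250 = 15.7198
[A] = 1/15.7198 = 0.0636 M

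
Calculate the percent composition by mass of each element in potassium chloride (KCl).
K: 52.45%, Cl: 47.55%

Molar mass of KCl = 74.55 g/mol
% K = (1 × 39.1) / 74.55 × 100% = 39.1 / 74.55 × 100% = 52.45%
% Cl = (1 × 35.45) / 74.55 × 100% = 35.45 / 74.55 × 100% = 47.55%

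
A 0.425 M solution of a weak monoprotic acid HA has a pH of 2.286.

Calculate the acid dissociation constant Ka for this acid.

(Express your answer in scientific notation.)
K_a = 6.38e-05

[H⁺] = 10^(−pH) = 10^(−2.286) = 5.176e-03 M. For HA ⇌ H⁺ + A⁻, Ka = x²/(C − x) = (5.176e-03)²/(0.425 − 5.176e-03) = 6.38e-05.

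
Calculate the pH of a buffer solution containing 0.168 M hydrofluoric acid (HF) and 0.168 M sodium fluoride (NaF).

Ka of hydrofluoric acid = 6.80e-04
pH = 3.17

pKa = -log(6.80e-04) = 3.17. pH = pKa + log([A⁻]/[HA]) = 3.17 + log(0.168/0.168)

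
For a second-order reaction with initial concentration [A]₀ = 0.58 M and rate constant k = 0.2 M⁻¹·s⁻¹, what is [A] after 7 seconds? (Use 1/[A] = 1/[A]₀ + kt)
0.3201 M

1/[A] = 1/[A]₀ + k·t = 1/0.58 + (0.2)·(7) = 1.7241 + 1.4000 = 3.1241
[A] = 1/3.1241 = 0.3201 M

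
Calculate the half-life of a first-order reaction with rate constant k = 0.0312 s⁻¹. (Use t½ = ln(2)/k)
22.22 s

t½ = ln(2)/k = 0.6931/0.0312 = 22.22 s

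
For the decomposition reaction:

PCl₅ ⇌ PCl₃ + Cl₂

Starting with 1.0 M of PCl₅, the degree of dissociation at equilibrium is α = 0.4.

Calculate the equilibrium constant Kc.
K_c = 0.2667

x = α·[A]₀ = 0.4 × 1.0 = 0.4 M dissociated.
At eq: [PCl₅] = 1.0 − 0.4 = 0.6 M; [PCl₃] = [Cl₂] = x = 0.4 M.
Kc = [PCl₃][Cl₂]/[PCl₅] = (0.4)²/0.6 = 0.2667.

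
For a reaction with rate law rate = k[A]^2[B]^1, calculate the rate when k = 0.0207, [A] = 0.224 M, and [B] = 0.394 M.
0.0004092 M/s

rate = k·[A]^2·[B]^1 = 0.0207·(0.224)^2·(0.394)^1 = 0.0207·0.050176·0.394 = 0.0004092 M/s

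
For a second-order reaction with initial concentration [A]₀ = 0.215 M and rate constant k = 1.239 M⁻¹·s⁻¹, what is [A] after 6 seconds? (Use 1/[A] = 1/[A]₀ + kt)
0.0827 M

1/[A] = 1/[A]₀ + k·t = 1/0.215 + (1.239)·(6) = 4.6512 + 7.4340 = 12.0852
[A] = 1/12.0852 = 0.0827 M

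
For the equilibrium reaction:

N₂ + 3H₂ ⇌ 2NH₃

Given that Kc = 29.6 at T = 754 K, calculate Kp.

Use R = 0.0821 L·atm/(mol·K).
K_p = 0.0077

Δn = (moles gaseous products) − (moles gaseous reactants) = -2
T = 754 K; RT = 0.0821 × 754 = 61.9034
Kp = Kc·(RT)^Δn = 29.6 × (61.9034)^-2 = 29.6 × 0.000260958 = 0.0077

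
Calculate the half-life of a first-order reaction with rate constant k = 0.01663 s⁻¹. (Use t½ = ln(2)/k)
41.68 s

t½ = ln(2)/k = 0.6931/0.01663 = 41.68 s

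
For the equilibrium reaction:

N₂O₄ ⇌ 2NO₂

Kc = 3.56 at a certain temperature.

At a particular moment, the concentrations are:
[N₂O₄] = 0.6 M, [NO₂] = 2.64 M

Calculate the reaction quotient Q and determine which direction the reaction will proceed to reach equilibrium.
Q = 11.616, Q > K, reaction proceeds reverse (toward reactants)

Q = ([NO₂]^2) / ([N₂O₄])
  = ((2.64)^2) / ((0.6)) = 6.9696/0.6 = 11.62
Since Q = 11.62 > Kc = 3.56, the reaction proceeds reverse (toward reactants) to reach equilibrium.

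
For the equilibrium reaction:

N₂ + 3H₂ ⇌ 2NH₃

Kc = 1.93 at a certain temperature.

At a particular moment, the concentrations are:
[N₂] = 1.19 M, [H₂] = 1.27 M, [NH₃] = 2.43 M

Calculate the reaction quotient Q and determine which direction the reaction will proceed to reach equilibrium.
Q = 2.422, Q > K, reaction proceeds reverse (toward reactants)

Q = ([NH₃]^2) / ([N₂] × [H₂]^3)
  = ((2.43)^2) / ((1.19)·(1.27)^3) = 5.9049/2.4376 = 2.422
Since Q = 2.422 > Kc = 1.93, the reaction proceeds reverse (toward reactants) to reach equilibrium.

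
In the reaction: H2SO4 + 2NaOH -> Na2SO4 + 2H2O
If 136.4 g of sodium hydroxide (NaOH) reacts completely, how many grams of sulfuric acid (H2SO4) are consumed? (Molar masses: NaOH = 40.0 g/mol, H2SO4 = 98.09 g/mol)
Moles of NaOH = 136.4 g ÷ 40.0 g/mol = 3.41 mol
Mole ratio: 1 mol H2SO4 / 2 mol NaOH
Moles of H2SO4 = 3.41 × (1/2) = 1.705 mol
Mass of H2SO4 = 1.705 mol × 98.09 g/mol = 167.2 g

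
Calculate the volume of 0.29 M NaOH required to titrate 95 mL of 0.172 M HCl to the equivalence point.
V_{base} = 56.3 mL

At equivalence: moles acid = moles base.
moles HCl = 0.172 M × 0.095 L = 0.01634 mol
V_NaOH = 0.01634 mol ÷ 0.29 M = 0.05634 L = 56.3 mL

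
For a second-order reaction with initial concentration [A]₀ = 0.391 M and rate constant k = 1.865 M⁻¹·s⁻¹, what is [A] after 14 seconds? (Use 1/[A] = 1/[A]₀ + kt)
0.0349 M

1/[A] = 1/[A]₀ + k·t = 1/0.391 + (1.865)·(14) = 2.5575 + 26.1100 = 28.6675
[A] = 1/28.6675 = 0.0349 M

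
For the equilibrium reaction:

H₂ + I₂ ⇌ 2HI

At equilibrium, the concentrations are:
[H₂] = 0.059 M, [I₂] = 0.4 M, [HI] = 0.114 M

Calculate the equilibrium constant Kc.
K_c = 0.5507

Kc = ([HI]^2) / ([H₂] × [I₂])
   = ((0.114)^2) / ((0.059)·(0.4))
   = 0.012996 / 0.0236 = 0.5507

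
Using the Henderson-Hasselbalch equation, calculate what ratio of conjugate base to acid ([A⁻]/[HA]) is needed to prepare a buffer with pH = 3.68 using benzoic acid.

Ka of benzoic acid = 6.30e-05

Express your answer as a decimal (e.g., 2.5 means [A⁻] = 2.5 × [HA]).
[A⁻]/[HA] = 0.302

pKa = −log(6.30e-05) = 4.2007. pH = pKa + log([A⁻]/[HA]). 3.68 = 4.2007 + log(ratio). log(ratio) = 3.68 − 4.2007 = -0.5207. ratio = 10^(-0.5207) = 0.302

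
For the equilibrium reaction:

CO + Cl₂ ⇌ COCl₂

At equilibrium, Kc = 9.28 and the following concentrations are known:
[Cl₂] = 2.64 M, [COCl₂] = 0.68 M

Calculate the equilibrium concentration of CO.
[CO] = 0.0278 M

Kc = ([COCl₂]) / ([CO] × [Cl₂]) = 9.28
[CO]^1 = (product terms)/(Kc · other reactant terms) = 0.68 / (9.28 · 2.64) = 0.027756
[CO] = 0.0278 M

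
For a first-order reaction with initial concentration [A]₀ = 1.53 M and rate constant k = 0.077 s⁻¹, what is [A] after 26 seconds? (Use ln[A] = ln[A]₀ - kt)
0.2066 M

ln[A] = ln[A]₀ - k·t = ln(1.53) - (0.077)·(26) = 0.4253 - 2.0020 = -1.5767
[A] = e^(-1.5767) = 0.2066 M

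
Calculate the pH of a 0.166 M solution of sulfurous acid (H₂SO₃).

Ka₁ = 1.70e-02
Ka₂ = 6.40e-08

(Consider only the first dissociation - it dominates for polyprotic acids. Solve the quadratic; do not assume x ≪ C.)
pH = 1.34

x² + Ka₁·x − Ka₁·C = 0 with Ka₁ = 1.70e-02, C = 0.166.
x = (−Ka₁ + √(Ka₁² + 4·Ka₁·C))/2 = 4.5298e-02 M, so pH = 1.34.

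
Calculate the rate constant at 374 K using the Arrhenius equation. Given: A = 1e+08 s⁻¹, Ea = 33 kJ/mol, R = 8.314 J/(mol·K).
2.46e+03 s⁻¹

k = A·exp(-Ea/(R·T)) = 1e+08·exp(-33000/(8.314·374)) = 1e+08·exp(-10.6129) = 1e+08·2.4598e-05 = 2.46e+03 s⁻¹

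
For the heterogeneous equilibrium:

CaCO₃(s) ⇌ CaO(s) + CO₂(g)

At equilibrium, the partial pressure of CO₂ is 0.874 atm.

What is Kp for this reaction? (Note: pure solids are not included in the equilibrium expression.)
K_p = 0.874

Solids (CaCO₃, CaO) have activity 1 and are excluded.
Kp = P(CO₂) = 0.874.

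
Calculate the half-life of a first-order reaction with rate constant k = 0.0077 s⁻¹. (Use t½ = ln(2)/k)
90.02 s

t½ = ln(2)/k = 0.6931/0.0077 = 90.02 s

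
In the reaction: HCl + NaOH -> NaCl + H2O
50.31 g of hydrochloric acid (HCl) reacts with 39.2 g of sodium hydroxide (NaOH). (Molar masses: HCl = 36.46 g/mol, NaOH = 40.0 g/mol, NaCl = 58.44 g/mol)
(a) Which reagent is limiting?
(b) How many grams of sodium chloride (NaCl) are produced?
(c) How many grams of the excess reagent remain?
(a) NaOH, (b) 57.27 g, (c) 14.58 g

Moles of HCl = 50.31 g ÷ 36.46 g/mol = 1.37987 mol
Moles of NaOH = 39.2 g ÷ 40.0 g/mol = 0.98 mol
Moles ÷ coefficient: HCl: 1.37987/1 = 1.38, NaOH: 0.98/1 = 0.98
(a) NaOH has the smaller value, so NaOH is the limiting reagent.
(b) Moles of NaCl = 0.98 mol NaOH × (1/1) = 0.98 mol; mass = 0.98 mol × 58.44 g/mol = 57.27 g
(c) HCl consumed = 0.98 × (1/1) = 0.98 mol; remaining = 1.37987 − 0.98 = 0.399868 mol; mass = 0.399868 mol × 36.46 g/mol = 14.58 g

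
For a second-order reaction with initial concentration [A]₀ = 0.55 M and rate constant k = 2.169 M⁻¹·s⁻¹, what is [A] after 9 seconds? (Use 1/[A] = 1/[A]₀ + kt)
0.0469 M

1/[A] = 1/[A]₀ + k·t = 1/0.55 + (2.169)·(9) = 1.8182 + 19.5210 = 21.3392
[A] = 1/21.3392 = 0.0469 M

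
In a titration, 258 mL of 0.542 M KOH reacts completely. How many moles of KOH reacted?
Moles = Molarity × Volume (L)
Moles = 0.542 M × 0.258 L = 0.1398 mol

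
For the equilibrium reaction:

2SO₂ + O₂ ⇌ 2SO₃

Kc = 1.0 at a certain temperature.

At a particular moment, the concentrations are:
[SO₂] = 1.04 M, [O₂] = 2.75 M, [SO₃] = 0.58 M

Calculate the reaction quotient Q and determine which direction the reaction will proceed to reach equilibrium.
Q = 0.113, Q < K, reaction proceeds forward (toward products)

Q = ([SO₃]^2) / ([SO₂]^2 × [O₂])
  = ((0.58)^2) / ((1.04)^2·(2.75)) = 0.3364/2.9744 = 0.1131
Since Q = 0.1131 < Kc = 1.0, the reaction proceeds forward (toward products) to reach equilibrium.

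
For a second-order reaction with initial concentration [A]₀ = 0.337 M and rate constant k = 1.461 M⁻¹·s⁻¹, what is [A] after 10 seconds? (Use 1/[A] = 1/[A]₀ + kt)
0.0569 M

1/[A] = 1/[A]₀ + k·t = 1/0.337 + (1.461)·(10) = 2.9674 + 14.6100 = 17.5774
[A] = 1/17.5774 = 0.0569 M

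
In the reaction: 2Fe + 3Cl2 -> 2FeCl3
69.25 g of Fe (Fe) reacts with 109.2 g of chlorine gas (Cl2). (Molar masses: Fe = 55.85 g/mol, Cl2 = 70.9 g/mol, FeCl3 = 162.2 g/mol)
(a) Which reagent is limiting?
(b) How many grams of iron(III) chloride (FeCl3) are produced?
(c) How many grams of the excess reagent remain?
(a) Cl2, (b) 166.5 g, (c) 11.9 g

Moles of Fe = 69.25 g ÷ 55.85 g/mol = 1.23993 mol
Moles of Cl2 = 109.2 g ÷ 70.9 g/mol = 1.5402 mol
Moles ÷ coefficient: Fe: 1.23993/2 = 0.62, Cl2: 1.5402/3 = 0.5134
(a) Cl2 has the smaller value, so Cl2 is the limiting reagent.
(b) Moles of FeCl3 = 1.5402 mol Cl2 × (2/3) = 1.0268 mol; mass = 1.0268 mol × 162.2 g/mol = 166.5 g
(c) Fe consumed = 1.5402 × (2/3) = 1.0268 mol; remaining = 1.23993 − 1.0268 = 0.21313 mol; mass = 0.21313 mol × 55.85 g/mol = 11.9 g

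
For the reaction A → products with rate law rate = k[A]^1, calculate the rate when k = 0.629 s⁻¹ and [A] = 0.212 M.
0.1333 M/s

rate = k·[A]^1 = 0.629·(0.212)^1 = 0.629·0.212 = 0.1333 M/s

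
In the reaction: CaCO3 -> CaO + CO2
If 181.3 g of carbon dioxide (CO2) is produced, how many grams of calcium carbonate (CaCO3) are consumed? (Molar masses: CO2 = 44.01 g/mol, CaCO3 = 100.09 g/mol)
Moles of CO2 = 181.3 g ÷ 44.01 g/mol = 4.11952 mol
Mole ratio: 1 mol CaCO3 / 1 mol CO2
Moles of CaCO3 = 4.11952 × (1/1) = 4.11952 mol
Mass of CaCO3 = 4.11952 mol × 100.09 g/mol = 412.3 g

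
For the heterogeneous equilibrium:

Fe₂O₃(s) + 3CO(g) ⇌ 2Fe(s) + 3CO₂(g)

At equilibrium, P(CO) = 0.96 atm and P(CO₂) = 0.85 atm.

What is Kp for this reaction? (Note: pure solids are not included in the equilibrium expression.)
K_p = 0.694

Solids (Fe₂O₃, Fe) are excluded.
Kp = P(CO₂)³/P(CO)³ = (0.85)³/(0.96)³ = 0.6141/0.8847 = 0.694.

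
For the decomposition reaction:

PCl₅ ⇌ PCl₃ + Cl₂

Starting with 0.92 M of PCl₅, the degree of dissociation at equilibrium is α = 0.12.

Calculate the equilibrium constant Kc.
K_c = 0.0151

x = α·[A]₀ = 0.12 × 0.92 = 0.1104 M dissociated.
At eq: [PCl₅] = 0.92 − 0.1104 = 0.8096 M; [PCl₃] = [Cl₂] = x = 0.1104 M.
Kc = [PCl₃][Cl₂]/[PCl₅] = (0.1104)²/0.8096 = 0.01505.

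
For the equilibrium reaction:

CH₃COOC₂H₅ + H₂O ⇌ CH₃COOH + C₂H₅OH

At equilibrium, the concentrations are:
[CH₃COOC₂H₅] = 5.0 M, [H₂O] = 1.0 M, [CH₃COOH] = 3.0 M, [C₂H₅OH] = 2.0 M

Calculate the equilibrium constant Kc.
K_c = 1.2000

Kc = ([CH₃COOH] × [C₂H₅OH]) / ([CH₃COOC₂H₅] × [H₂O])
   = ((3.0)·(2.0)) / ((5.0)·(1.0))
   = 6 / 5 = 1.2000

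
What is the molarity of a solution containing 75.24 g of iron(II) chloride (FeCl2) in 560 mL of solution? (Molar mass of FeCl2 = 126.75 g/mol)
Moles of FeCl2 = 75.24 g ÷ 126.75 g/mol = 0.593609 mol
Volume = 560 mL = 0.56 L
Molarity = 0.593609 mol ÷ 0.56 L = 1.06 M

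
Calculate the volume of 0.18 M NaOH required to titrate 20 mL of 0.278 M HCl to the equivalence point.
V_{base} = 30.9 mL

At equivalence: moles acid = moles base.
moles HCl = 0.278 M × 0.02 L = 0.00556 mol
V_NaOH = 0.00556 mol ÷ 0.18 M = 0.03089 L = 30.9 mL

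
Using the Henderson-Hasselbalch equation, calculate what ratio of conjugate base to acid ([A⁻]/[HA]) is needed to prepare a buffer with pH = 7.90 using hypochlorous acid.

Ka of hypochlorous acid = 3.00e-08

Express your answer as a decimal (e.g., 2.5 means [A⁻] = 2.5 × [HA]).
[A⁻]/[HA] = 2.383

pKa = −log(3.00e-08) = 7.5229. pH = pKa + log([A⁻]/[HA]). 7.90 = 7.5229 + log(ratio). log(ratio) = 7.90 − 7.5229 = 0.3771. ratio = 10^(0.3771) = 2.383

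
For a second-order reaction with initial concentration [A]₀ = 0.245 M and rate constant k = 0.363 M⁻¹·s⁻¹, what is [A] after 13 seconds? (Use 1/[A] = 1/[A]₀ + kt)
0.1136 M

1/[A] = 1/[A]₀ + k·t = 1/0.245 + (0.363)·(13) = 4.0816 + 4.7190 = 8.8006
[A] = 1/8.8006 = 0.1136 M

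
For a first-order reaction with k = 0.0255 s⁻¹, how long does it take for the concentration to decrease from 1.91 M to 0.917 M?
28.77 s

From ln[A] = ln[A]₀ - k·t: t = ln([A]₀/[A])/k = ln(1.91/0.917)/0.0255 = ln(2.0829)/0.0255 = 0.7338/0.0255 = 28.77 s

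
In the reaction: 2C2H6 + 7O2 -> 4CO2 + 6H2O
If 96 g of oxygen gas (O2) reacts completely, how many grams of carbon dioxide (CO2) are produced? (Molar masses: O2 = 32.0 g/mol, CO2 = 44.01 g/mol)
Moles of O2 = 96 g ÷ 32.0 g/mol = 3 mol
Mole ratio: 4 mol CO2 / 7 mol O2
Moles of CO2 = 3 × (4/7) = 1.71429 mol
Mass of CO2 = 1.71429 mol × 44.01 g/mol = 75.45 g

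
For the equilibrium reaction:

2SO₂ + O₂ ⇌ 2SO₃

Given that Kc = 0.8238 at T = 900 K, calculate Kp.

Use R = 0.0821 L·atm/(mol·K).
K_p = 0.0111

Δn = (moles gaseous products) − (moles gaseous reactants) = -1
T = 900 K; RT = 0.0821 × 900 = 73.89
Kp = Kc·(RT)^Δn = 0.8238 × (73.89)^-1 = 0.8238 × 0.0135336 = 0.0111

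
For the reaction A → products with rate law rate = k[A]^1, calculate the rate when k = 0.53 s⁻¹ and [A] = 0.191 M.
0.1012 M/s

rate = k·[A]^1 = 0.53·(0.191)^1 = 0.53·0.191 = 0.1012 M/s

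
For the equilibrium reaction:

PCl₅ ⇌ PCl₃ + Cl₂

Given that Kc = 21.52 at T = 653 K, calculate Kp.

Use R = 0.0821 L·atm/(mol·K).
K_p = 1.15e+03

Δn = (moles gaseous products) − (moles gaseous reactants) = 1
T = 653 K; RT = 0.0821 × 653 = 53.6113
Kp = Kc·(RT)^Δn = 21.52 × (53.6113)^1 = 21.52 × 53.6113 = 1.15e+03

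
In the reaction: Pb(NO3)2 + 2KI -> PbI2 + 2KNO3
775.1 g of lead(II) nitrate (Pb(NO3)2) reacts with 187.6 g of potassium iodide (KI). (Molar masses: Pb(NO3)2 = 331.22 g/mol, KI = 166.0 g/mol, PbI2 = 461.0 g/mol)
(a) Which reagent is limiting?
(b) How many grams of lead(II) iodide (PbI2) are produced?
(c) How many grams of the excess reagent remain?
(a) KI, (b) 260.5 g, (c) 587.9 g

Moles of Pb(NO3)2 = 775.1 g ÷ 331.22 g/mol = 2.34014 mol
Moles of KI = 187.6 g ÷ 166.0 g/mol = 1.13012 mol
Moles ÷ coefficient: Pb(NO3)2: 2.34014/1 = 2.34, KI: 1.13012/2 = 0.5651
(a) KI has the smaller value, so KI is the limiting reagent.
(b) Moles of PbI2 = 1.13012 mol KI × (1/2) = 0.56506 mol; mass = 0.56506 mol × 461.0 g/mol = 260.5 g
(c) Pb(NO3)2 consumed = 1.13012 × (1/2) = 0.56506 mol; remaining = 2.34014 − 0.56506 = 1.77508 mol; mass = 1.77508 mol × 331.22 g/mol = 587.9 g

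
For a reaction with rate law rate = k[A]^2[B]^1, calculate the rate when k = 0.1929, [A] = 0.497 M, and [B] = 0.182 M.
0.008672 M/s

rate = k·[A]^2·[B]^1 = 0.1929·(0.497)^2·(0.182)^1 = 0.1929·0.247009·0.182 = 0.008672 M/s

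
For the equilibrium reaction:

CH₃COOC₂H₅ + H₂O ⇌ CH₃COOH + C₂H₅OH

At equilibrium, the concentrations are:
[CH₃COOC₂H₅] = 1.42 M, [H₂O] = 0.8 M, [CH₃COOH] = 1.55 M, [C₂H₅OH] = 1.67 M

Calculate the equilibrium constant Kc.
K_c = 2.2786

Kc = ([CH₃COOH] × [C₂H₅OH]) / ([CH₃COOC₂H₅] × [H₂O])
   = ((1.55)·(1.67)) / ((1.42)·(0.8))
   = 2.5885 / 1.136 = 2.2786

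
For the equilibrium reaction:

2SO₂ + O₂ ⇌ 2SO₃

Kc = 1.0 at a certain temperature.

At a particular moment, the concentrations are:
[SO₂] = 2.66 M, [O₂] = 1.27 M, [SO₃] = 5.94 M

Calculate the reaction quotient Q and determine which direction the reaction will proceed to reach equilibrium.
Q = 3.927, Q > K, reaction proceeds reverse (toward reactants)

Q = ([SO₃]^2) / ([SO₂]^2 × [O₂])
  = ((5.94)^2) / ((2.66)^2·(1.27)) = 35.284/8.986 = 3.927
Since Q = 3.927 > Kc = 1.0, the reaction proceeds reverse (toward reactants) to reach equilibrium.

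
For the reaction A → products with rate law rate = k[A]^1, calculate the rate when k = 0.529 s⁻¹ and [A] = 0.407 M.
0.2153 M/s

rate = k·[A]^1 = 0.529·(0.407)^1 = 0.529·0.407 = 0.2153 M/s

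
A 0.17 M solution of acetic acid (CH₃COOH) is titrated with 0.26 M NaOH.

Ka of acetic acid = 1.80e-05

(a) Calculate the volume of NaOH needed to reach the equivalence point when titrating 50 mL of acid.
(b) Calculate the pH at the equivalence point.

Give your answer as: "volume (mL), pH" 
V = 32.7 mL, pH = 8.88

(a) At equivalence: moles acid = moles base.
moles acid = 0.17 × 0.05 = 0.0085 mol; V_NaOH = 0.0085/0.26 = 0.03269 L = 32.7 mL.
(b) At equivalence, all acid → conjugate base A⁻ at [A⁻] = 0.0085/0.08269 = 0.1028 M.
Kb = Kw/Ka = 1.0e-14/1.80e-05 = 5.556e-10; [OH⁻] = √(Kb·[A⁻]) = 7.557e-06; pOH = 5.12; pH = 14 − pOH = 8.88.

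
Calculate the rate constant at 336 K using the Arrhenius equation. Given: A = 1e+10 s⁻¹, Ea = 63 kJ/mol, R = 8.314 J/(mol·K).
1.61e+00 s⁻¹

k = A·exp(-Ea/(R·T)) = 1e+10·exp(-63000/(8.314·336)) = 1e+10·exp(-22.5523) = 1e+10·1.6057e-10 = 1.61e+00 s⁻¹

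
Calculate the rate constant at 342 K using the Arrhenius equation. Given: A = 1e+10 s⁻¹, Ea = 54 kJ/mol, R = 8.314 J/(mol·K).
5.65e+01 s⁻¹

k = A·exp(-Ea/(R·T)) = 1e+10·exp(-54000/(8.314·342)) = 1e+10·exp(-18.9914) = 1e+10·5.6510e-09 = 5.65e+01 s⁻¹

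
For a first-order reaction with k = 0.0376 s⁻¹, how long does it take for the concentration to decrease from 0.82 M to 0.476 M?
14.47 s

From ln[A] = ln[A]₀ - k·t: t = ln([A]₀/[A])/k = ln(0.82/0.476)/0.0376 = ln(1.7227)/0.0376 = 0.5439/0.0376 = 14.47 s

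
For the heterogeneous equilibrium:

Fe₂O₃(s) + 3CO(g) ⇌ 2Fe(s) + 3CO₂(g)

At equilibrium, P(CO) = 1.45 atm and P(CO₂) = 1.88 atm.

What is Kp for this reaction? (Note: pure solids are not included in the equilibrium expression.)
K_p = 2.180

Solids (Fe₂O₃, Fe) are excluded.
Kp = P(CO₂)³/P(CO)³ = (1.88)³/(1.45)³ = 6.645/3.049 = 2.180.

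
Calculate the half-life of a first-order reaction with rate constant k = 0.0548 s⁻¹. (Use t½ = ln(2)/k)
12.65 s

t½ = ln(2)/k = 0.6931/0.0548 = 12.65 s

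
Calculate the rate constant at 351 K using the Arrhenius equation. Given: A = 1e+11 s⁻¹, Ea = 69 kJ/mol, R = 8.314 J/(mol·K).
5.39e+00 s⁻¹

k = A·exp(-Ea/(R·T)) = 1e+11·exp(-69000/(8.314·351)) = 1e+11·exp(-23.6446) = 1e+11·5.3862e-11 = 5.39e+00 s⁻¹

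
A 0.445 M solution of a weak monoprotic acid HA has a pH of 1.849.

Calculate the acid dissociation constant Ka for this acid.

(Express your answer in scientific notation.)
K_a = 4.65e-04

[H⁺] = 10^(−pH) = 10^(−1.849) = 1.416e-02 M. For HA ⇌ H⁺ + A⁻, Ka = x²/(C − x) = (1.416e-02)²/(0.445 − 1.416e-02) = 4.65e-04.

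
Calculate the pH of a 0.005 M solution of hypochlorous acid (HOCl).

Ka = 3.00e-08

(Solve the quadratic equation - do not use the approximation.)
pH = 4.91

x² + Ka×x - Ka×C = 0. Using quadratic formula: [H⁺] = 1.2232e-05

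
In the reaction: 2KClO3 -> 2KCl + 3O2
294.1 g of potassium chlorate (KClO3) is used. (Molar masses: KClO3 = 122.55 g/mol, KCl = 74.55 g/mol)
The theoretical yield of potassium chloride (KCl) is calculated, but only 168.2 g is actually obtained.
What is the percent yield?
Moles of KClO3 = 294.1 g ÷ 122.55 g/mol = 2.39984 mol
Mole ratio: 2 mol KCl / 2 mol KClO3
Moles of KCl = 2.39984 × (2/2) = 2.39984 mol
Theoretical yield = 2.39984 mol × 74.55 g/mol = 178.91 g
Actual yield = 168.2 g
Percent yield = (168.2 / 178.91) × 100% = 94.0%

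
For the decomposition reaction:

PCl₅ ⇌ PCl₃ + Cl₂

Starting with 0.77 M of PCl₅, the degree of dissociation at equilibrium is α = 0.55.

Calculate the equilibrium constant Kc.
K_c = 0.5176

x = α·[A]₀ = 0.55 × 0.77 = 0.4235 M dissociated.
At eq: [PCl₅] = 0.77 − 0.4235 = 0.3465 M; [PCl₃] = [Cl₂] = x = 0.4235 M.
Kc = [PCl₃][Cl₂]/[PCl₅] = (0.4235)²/0.3465 = 0.5176.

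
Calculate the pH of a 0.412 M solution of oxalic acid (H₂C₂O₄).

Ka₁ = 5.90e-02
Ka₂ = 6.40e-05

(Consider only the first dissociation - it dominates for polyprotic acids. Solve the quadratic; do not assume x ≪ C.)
pH = 0.89

x² + Ka₁·x − Ka₁·C = 0 with Ka₁ = 5.90e-02, C = 0.412.
x = (−Ka₁ + √(Ka₁² + 4·Ka₁·C))/2 = 1.2918e-01 M, so pH = 0.89.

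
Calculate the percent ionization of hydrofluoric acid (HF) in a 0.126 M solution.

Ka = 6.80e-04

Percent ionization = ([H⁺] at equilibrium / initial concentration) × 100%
Percent ionization = 7.08%

Let x = [H⁺]. Ka = x²/(C - x) ⇒ x² + (6.80e-04)x - (6.80e-04)(0.126) = 0. x = 8.9226e-03. Percent = (8.9226e-03/0.126) × 100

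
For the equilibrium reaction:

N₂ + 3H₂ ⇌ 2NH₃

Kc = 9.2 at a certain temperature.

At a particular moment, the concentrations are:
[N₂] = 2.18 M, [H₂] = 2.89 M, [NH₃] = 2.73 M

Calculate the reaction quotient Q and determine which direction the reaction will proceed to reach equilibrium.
Q = 0.142, Q < K, reaction proceeds forward (toward products)

Q = ([NH₃]^2) / ([N₂] × [H₂]^3)
  = ((2.73)^2) / ((2.18)·(2.89)^3) = 7.4529/52.62 = 0.1416
Since Q = 0.1416 < Kc = 9.2, the reaction proceeds forward (toward products) to reach equilibrium.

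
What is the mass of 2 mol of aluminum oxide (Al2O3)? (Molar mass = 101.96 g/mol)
Mass = 2 mol × 101.96 g/mol = 203.9 g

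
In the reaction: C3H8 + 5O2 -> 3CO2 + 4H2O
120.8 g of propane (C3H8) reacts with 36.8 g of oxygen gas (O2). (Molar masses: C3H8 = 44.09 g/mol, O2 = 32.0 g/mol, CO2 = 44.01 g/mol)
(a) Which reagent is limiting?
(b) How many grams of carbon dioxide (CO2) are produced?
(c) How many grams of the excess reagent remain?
(a) O2, (b) 30.37 g, (c) 110.7 g

Moles of C3H8 = 120.8 g ÷ 44.09 g/mol = 2.73985 mol
Moles of O2 = 36.8 g ÷ 32.0 g/mol = 1.15 mol
Moles ÷ coefficient: C3H8: 2.73985/1 = 2.74, O2: 1.15/5 = 0.23
(a) O2 has the smaller value, so O2 is the limiting reagent.
(b) Moles of CO2 = 1.15 mol O2 × (3/5) = 0.69 mol; mass = 0.69 mol × 44.01 g/mol = 30.37 g
(c) C3H8 consumed = 1.15 × (1/5) = 0.23 mol; remaining = 2.73985 − 0.23 = 2.50985 mol; mass = 2.50985 mol × 44.09 g/mol = 110.7 g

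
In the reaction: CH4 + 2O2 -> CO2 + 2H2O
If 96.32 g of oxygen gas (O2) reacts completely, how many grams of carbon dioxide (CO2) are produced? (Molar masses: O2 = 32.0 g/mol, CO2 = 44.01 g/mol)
Moles of O2 = 96.32 g ÷ 32.0 g/mol = 3.01 mol
Mole ratio: 1 mol CO2 / 2 mol O2
Moles of CO2 = 3.01 × (1/2) = 1.505 mol
Mass of CO2 = 1.505 mol × 44.01 g/mol = 66.24 g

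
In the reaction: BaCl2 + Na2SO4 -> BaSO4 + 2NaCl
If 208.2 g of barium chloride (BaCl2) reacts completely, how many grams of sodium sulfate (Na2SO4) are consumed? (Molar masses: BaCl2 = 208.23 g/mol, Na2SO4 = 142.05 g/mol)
Moles of BaCl2 = 208.2 g ÷ 208.23 g/mol = 0.999856 mol
Mole ratio: 1 mol Na2SO4 / 1 mol BaCl2
Moles of Na2SO4 = 0.999856 × (1/1) = 0.999856 mol
Mass of Na2SO4 = 0.999856 mol × 142.05 g/mol = 142 g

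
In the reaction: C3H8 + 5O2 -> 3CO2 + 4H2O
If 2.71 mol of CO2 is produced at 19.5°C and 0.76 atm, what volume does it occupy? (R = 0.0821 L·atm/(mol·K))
T = 19.5°C + 273.15 = 292.65 K
V = nRT/P = (2.71 × 0.0821 × 292.65) / 0.76
V = 85.67 L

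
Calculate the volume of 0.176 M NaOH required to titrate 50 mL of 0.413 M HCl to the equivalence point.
V_{base} = 117.3 mL

At equivalence: moles acid = moles base.
moles HCl = 0.413 M × 0.05 L = 0.02065 mol
V_NaOH = 0.02065 mol ÷ 0.176 M = 0.1173 L = 117.3 mL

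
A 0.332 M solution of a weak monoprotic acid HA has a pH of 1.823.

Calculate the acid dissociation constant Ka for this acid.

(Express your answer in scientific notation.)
K_a = 7.13e-04

[H⁺] = 10^(−pH) = 10^(−1.823) = 1.503e-02 M. For HA ⇌ H⁺ + A⁻, Ka = x²/(C − x) = (1.503e-02)²/(0.332 − 1.503e-02) = 7.13e-04.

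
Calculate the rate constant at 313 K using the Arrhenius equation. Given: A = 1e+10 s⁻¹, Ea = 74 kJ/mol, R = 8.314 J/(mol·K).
4.47e-03 s⁻¹

k = A·exp(-Ea/(R·T)) = 1e+10·exp(-74000/(8.314·313)) = 1e+10·exp(-28.4366) = 1e+10·4.4684e-13 = 4.47e-03 s⁻¹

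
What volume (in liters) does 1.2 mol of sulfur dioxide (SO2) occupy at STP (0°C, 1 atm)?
At STP, 1 mol of gas occupies 22.4 L
Volume = 1.2 mol × 22.4 L/mol = 26.88 L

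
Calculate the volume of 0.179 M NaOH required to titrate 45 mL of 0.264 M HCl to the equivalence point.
V_{base} = 66.4 mL

At equivalence: moles acid = moles base.
moles HCl = 0.264 M × 0.045 L = 0.01188 mol
V_NaOH = 0.01188 mol ÷ 0.179 M = 0.06637 L = 66.4 mL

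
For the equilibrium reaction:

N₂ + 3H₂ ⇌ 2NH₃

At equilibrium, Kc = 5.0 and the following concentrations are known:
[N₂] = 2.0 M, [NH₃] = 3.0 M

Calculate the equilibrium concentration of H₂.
[H₂] = 0.9655 M

Kc = ([NH₃]^2) / ([N₂] × [H₂]^3) = 5.0
[H₂]^3 = (product terms)/(Kc · other reactant terms) = 9 / (5.0 · 2) = 0.9
[H₂] = (0.9)^(1/3) = 0.9655 M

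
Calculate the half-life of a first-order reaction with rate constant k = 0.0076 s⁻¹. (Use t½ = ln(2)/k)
91.20 s

t½ = ln(2)/k = 0.6931/0.0076 = 91.20 s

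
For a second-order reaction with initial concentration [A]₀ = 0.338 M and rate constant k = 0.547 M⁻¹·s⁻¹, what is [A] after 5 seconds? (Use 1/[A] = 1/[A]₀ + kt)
0.1756 M

1/[A] = 1/[A]₀ + k·t = 1/0.338 + (0.547)·(5) = 2.9586 + 2.7350 = 5.6936
[A] = 1/5.6936 = 0.1756 M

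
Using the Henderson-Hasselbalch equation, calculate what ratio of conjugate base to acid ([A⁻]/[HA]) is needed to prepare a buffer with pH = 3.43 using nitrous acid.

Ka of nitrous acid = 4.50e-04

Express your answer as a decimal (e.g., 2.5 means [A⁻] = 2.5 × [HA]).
[A⁻]/[HA] = 1.211

pKa = −log(4.50e-04) = 3.3468. pH = pKa + log([A⁻]/[HA]). 3.43 = 3.3468 + log(ratio). log(ratio) = 3.43 − 3.3468 = 0.0832. ratio = 10^(0.0832) = 1.211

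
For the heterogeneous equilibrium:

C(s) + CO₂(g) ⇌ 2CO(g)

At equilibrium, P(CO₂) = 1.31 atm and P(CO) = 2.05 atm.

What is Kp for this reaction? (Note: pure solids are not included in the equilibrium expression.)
K_p = 3.208

Solid C is excluded.
Kp = P(CO)²/P(CO₂) = (2.05)²/1.31 = 4.202/1.31 = 3.208.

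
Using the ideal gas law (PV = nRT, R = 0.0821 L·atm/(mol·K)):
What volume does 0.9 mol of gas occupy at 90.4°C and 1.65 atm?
T = 90.4°C + 273.15 = 363.55 K
V = nRT/P = (0.9 × 0.0821 × 363.55) / 1.65
V = 16.28 L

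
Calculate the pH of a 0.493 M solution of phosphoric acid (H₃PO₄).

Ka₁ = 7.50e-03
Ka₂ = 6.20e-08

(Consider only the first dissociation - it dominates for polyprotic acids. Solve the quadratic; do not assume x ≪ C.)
pH = 1.24

x² + Ka₁·x − Ka₁·C = 0 with Ka₁ = 7.50e-03, C = 0.493.
x = (−Ka₁ + √(Ka₁² + 4·Ka₁·C))/2 = 5.7173e-02 M, so pH = 1.24.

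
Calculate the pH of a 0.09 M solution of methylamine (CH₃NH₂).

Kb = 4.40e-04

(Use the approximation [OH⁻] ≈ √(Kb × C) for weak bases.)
pH = 11.80

[OH⁻] = √(Kb × C) = √(4.40e-04 × 0.09) = 6.2929e-03. pOH = 2.20, pH = 14 - pOH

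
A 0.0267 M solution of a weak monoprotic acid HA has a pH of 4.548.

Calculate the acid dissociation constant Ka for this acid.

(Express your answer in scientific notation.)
K_a = 3.01e-08

[H⁺] = 10^(−pH) = 10^(−4.548) = 2.831e-05 M. For HA ⇌ H⁺ + A⁻, Ka = x²/(C − x) = (2.831e-05)²/(0.0267 − 2.831e-05) = 3.01e-08.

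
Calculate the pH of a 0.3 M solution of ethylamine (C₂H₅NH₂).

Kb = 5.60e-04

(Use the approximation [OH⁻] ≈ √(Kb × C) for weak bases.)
pH = 12.11

[OH⁻] = √(Kb × C) = √(5.60e-04 × 0.3) = 1.2961e-02. pOH = 1.89, pH = 14 - pOH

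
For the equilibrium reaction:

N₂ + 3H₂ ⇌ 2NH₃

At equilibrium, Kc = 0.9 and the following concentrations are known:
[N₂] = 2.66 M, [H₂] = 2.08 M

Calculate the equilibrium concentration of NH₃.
[NH₃] = 4.6415 M

Kc = ([NH₃]^2) / ([N₂] × [H₂]^3) = 0.9
[NH₃]^2 = Kc · (reactant terms)/(other product terms) = 0.9 · 23.937 / 1 = 21.543
[NH₃] = (21.543)^(1/2) = 4.6415 M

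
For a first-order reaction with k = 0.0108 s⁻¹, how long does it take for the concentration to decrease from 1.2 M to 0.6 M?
64.18 s

From ln[A] = ln[A]₀ - k·t: t = ln([A]₀/[A])/k = ln(1.2/0.6)/0.0108 = ln(2.0000)/0.0108 = 0.6931/0.0108 = 64.18 s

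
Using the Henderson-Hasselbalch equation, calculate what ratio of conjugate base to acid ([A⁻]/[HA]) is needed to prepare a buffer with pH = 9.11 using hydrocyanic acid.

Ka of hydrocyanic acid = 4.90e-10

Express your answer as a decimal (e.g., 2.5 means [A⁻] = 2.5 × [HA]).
[A⁻]/[HA] = 0.631

pKa = −log(4.90e-10) = 9.3098. pH = pKa + log([A⁻]/[HA]). 9.11 = 9.3098 + log(ratio). log(ratio) = 9.11 − 9.3098 = -0.1998. ratio = 10^(-0.1998) = 0.631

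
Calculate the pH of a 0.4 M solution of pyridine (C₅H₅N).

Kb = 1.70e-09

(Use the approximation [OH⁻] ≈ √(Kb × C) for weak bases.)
pH = 9.42

[OH⁻] = √(Kb × C) = √(1.70e-09 × 0.4) = 2.6077e-05. pOH = 4.58, pH = 14 - pOH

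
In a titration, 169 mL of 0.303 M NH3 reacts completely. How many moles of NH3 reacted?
Moles = Molarity × Volume (L)
Moles = 0.303 M × 0.169 L = 0.05121 mol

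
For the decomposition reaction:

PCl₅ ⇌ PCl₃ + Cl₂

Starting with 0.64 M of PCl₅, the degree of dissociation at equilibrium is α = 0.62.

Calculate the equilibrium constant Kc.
K_c = 0.6474

x = α·[A]₀ = 0.62 × 0.64 = 0.3968 M dissociated.
At eq: [PCl₅] = 0.64 − 0.3968 = 0.2432 M; [PCl₃] = [Cl₂] = x = 0.3968 M.
Kc = [PCl₃][Cl₂]/[PCl₅] = (0.3968)²/0.2432 = 0.6474.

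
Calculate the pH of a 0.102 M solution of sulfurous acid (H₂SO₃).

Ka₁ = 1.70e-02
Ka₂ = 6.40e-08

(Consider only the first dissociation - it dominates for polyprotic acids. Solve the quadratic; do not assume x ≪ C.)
pH = 1.47

x² + Ka₁·x − Ka₁·C = 0 with Ka₁ = 1.70e-02, C = 0.102.
x = (−Ka₁ + √(Ka₁² + 4·Ka₁·C))/2 = 3.4000e-02 M, so pH = 1.47.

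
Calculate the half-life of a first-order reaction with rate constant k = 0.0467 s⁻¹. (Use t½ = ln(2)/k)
14.84 s

t½ = ln(2)/k = 0.6931/0.0467 = 14.84 s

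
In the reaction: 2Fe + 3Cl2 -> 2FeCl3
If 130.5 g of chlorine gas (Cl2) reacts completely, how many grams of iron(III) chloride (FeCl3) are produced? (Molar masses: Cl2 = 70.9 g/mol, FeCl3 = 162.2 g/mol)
Moles of Cl2 = 130.5 g ÷ 70.9 g/mol = 1.84062 mol
Mole ratio: 2 mol FeCl3 / 3 mol Cl2
Moles of FeCl3 = 1.84062 × (2/3) = 1.22708 mol
Mass of FeCl3 = 1.22708 mol × 162.2 g/mol = 199 g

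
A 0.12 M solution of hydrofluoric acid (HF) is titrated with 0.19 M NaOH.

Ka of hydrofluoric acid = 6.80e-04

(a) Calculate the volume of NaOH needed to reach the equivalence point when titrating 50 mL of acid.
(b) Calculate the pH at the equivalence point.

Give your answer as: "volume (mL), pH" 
V = 31.6 mL, pH = 8.02

(a) At equivalence: moles acid = moles base.
moles acid = 0.12 × 0.05 = 0.006 mol; V_NaOH = 0.006/0.19 = 0.03158 L = 31.6 mL.
(b) At equivalence, all acid → conjugate base A⁻ at [A⁻] = 0.006/0.08158 = 0.07355 M.
Kb = Kw/Ka = 1.0e-14/6.80e-04 = 1.471e-11; [OH⁻] = √(Kb·[A⁻]) = 1.040e-06; pOH = 5.98; pH = 14 − pOH = 8.02.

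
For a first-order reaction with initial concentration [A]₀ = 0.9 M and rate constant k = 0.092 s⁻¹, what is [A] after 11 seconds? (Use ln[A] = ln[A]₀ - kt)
0.3271 M

ln[A] = ln[A]₀ - k·t = ln(0.9) - (0.092)·(11) = -0.1054 - 1.0120 = -1.1174
[A] = e^(-1.1174) = 0.3271 M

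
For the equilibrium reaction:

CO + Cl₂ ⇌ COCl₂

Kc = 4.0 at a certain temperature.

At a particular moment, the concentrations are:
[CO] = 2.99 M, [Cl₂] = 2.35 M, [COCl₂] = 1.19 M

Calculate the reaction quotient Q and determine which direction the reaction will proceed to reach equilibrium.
Q = 0.169, Q < K, reaction proceeds forward (toward products)

Q = ([COCl₂]) / ([CO] × [Cl₂])
  = ((1.19)) / ((2.99)·(2.35)) = 1.19/7.0265 = 0.1694
Since Q = 0.1694 < Kc = 4.0, the reaction proceeds forward (toward products) to reach equilibrium.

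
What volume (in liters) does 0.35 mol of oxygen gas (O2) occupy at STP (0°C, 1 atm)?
At STP, 1 mol of gas occupies 22.4 L
Volume = 0.35 mol × 22.4 L/mol = 7.84 L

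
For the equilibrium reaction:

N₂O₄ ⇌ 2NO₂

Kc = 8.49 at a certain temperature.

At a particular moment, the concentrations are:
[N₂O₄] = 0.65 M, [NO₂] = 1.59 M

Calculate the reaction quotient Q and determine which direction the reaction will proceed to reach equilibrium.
Q = 3.889, Q < K, reaction proceeds forward (toward products)

Q = ([NO₂]^2) / ([N₂O₄])
  = ((1.59)^2) / ((0.65)) = 2.5281/0.65 = 3.889
Since Q = 3.889 < Kc = 8.49, the reaction proceeds forward (toward products) to reach equilibrium.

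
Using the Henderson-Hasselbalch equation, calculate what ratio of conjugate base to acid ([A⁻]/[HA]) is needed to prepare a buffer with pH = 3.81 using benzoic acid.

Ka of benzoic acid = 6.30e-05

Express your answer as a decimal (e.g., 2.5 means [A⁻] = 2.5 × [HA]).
[A⁻]/[HA] = 0.407

pKa = −log(6.30e-05) = 4.2007. pH = pKa + log([A⁻]/[HA]). 3.81 = 4.2007 + log(ratio). log(ratio) = 3.81 − 4.2007 = -0.3907. ratio = 10^(-0.3907) = 0.407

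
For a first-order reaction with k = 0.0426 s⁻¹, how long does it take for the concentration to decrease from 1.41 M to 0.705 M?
16.27 s

From ln[A] = ln[A]₀ - k·t: t = ln([A]₀/[A])/k = ln(1.41/0.705)/0.0426 = ln(2.0000)/0.0426 = 0.6931/0.0426 = 16.27 s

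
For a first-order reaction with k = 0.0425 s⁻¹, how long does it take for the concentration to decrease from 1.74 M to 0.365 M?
36.75 s

From ln[A] = ln[A]₀ - k·t: t = ln([A]₀/[A])/k = ln(1.74/0.365)/0.0425 = ln(4.7671)/0.0425 = 1.5617/0.0425 = 36.75 s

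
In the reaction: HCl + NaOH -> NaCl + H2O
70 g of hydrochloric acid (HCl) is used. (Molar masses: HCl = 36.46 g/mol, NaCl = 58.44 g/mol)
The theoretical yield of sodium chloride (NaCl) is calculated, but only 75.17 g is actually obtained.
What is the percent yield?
Moles of HCl = 70 g ÷ 36.46 g/mol = 1.91991 mol
Mole ratio: 1 mol NaCl / 1 mol HCl
Moles of NaCl = 1.91991 × (1/1) = 1.91991 mol
Theoretical yield = 1.91991 mol × 58.44 g/mol = 112.2 g
Actual yield = 75.17 g
Percent yield = (75.17 / 112.2) × 100% = 67.0%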